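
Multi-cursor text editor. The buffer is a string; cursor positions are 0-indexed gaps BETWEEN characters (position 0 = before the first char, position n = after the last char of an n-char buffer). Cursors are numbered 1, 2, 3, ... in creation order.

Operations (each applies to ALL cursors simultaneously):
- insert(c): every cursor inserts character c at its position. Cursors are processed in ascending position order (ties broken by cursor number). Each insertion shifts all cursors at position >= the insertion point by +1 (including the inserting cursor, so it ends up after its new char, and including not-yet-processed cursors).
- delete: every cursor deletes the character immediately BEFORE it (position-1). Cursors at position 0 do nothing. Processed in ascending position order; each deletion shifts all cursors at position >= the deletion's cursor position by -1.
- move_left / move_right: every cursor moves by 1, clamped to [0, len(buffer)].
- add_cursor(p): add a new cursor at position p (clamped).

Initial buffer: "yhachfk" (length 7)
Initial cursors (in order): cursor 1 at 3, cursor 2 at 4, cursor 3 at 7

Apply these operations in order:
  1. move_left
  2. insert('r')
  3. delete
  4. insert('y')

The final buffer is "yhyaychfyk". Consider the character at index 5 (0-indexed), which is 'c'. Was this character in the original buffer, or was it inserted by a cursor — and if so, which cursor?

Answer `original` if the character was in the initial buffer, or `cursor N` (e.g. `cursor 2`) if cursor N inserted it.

Answer: original

Derivation:
After op 1 (move_left): buffer="yhachfk" (len 7), cursors c1@2 c2@3 c3@6, authorship .......
After op 2 (insert('r')): buffer="yhrarchfrk" (len 10), cursors c1@3 c2@5 c3@9, authorship ..1.2...3.
After op 3 (delete): buffer="yhachfk" (len 7), cursors c1@2 c2@3 c3@6, authorship .......
After op 4 (insert('y')): buffer="yhyaychfyk" (len 10), cursors c1@3 c2@5 c3@9, authorship ..1.2...3.
Authorship (.=original, N=cursor N): . . 1 . 2 . . . 3 .
Index 5: author = original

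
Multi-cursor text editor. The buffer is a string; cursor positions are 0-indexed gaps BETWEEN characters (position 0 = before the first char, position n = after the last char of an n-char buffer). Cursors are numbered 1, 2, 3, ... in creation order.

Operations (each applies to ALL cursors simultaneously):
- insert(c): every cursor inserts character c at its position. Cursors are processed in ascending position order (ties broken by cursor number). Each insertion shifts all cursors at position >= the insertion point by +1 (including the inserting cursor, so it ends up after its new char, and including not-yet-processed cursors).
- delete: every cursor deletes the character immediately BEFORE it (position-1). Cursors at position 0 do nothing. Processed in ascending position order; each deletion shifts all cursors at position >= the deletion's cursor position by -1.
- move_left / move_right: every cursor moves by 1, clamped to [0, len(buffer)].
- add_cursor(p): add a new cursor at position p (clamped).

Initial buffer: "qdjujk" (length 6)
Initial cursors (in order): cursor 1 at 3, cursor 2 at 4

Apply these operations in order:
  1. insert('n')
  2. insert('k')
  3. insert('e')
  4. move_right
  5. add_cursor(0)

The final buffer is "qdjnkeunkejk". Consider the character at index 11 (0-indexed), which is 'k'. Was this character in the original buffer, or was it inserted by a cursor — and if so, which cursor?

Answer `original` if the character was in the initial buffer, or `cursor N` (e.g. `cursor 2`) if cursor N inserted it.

After op 1 (insert('n')): buffer="qdjnunjk" (len 8), cursors c1@4 c2@6, authorship ...1.2..
After op 2 (insert('k')): buffer="qdjnkunkjk" (len 10), cursors c1@5 c2@8, authorship ...11.22..
After op 3 (insert('e')): buffer="qdjnkeunkejk" (len 12), cursors c1@6 c2@10, authorship ...111.222..
After op 4 (move_right): buffer="qdjnkeunkejk" (len 12), cursors c1@7 c2@11, authorship ...111.222..
After op 5 (add_cursor(0)): buffer="qdjnkeunkejk" (len 12), cursors c3@0 c1@7 c2@11, authorship ...111.222..
Authorship (.=original, N=cursor N): . . . 1 1 1 . 2 2 2 . .
Index 11: author = original

Answer: original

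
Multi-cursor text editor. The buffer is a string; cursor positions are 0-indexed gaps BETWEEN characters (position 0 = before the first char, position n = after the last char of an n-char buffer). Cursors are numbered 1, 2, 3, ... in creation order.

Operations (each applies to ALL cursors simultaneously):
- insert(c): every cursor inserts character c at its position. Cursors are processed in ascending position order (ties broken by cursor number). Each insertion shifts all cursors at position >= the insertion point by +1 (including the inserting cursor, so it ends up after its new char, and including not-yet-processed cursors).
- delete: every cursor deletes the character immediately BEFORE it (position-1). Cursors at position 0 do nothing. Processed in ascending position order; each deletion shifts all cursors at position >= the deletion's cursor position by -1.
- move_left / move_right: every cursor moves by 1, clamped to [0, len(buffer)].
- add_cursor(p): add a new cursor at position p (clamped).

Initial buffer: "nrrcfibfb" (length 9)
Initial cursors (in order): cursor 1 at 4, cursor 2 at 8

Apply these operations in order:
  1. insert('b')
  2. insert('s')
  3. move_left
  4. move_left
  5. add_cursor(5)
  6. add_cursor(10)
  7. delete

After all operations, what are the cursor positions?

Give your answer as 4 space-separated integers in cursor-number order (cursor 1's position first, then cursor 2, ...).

After op 1 (insert('b')): buffer="nrrcbfibfbb" (len 11), cursors c1@5 c2@10, authorship ....1....2.
After op 2 (insert('s')): buffer="nrrcbsfibfbsb" (len 13), cursors c1@6 c2@12, authorship ....11....22.
After op 3 (move_left): buffer="nrrcbsfibfbsb" (len 13), cursors c1@5 c2@11, authorship ....11....22.
After op 4 (move_left): buffer="nrrcbsfibfbsb" (len 13), cursors c1@4 c2@10, authorship ....11....22.
After op 5 (add_cursor(5)): buffer="nrrcbsfibfbsb" (len 13), cursors c1@4 c3@5 c2@10, authorship ....11....22.
After op 6 (add_cursor(10)): buffer="nrrcbsfibfbsb" (len 13), cursors c1@4 c3@5 c2@10 c4@10, authorship ....11....22.
After op 7 (delete): buffer="nrrsfibsb" (len 9), cursors c1@3 c3@3 c2@6 c4@6, authorship ...1..22.

Answer: 3 6 3 6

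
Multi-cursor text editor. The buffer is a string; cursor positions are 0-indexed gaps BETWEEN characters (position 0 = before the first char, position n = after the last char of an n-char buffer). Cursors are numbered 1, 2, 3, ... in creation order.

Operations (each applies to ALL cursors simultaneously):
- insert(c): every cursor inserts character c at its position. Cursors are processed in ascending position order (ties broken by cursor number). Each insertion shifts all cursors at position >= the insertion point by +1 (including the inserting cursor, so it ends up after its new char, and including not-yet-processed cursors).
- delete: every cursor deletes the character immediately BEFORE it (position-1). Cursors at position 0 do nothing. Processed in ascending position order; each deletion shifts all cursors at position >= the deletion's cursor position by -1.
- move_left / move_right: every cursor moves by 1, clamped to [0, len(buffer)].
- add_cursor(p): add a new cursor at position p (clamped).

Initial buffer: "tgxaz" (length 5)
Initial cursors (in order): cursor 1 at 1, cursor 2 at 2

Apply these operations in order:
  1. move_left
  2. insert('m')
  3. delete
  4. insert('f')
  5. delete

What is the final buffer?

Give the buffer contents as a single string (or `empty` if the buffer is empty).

Answer: tgxaz

Derivation:
After op 1 (move_left): buffer="tgxaz" (len 5), cursors c1@0 c2@1, authorship .....
After op 2 (insert('m')): buffer="mtmgxaz" (len 7), cursors c1@1 c2@3, authorship 1.2....
After op 3 (delete): buffer="tgxaz" (len 5), cursors c1@0 c2@1, authorship .....
After op 4 (insert('f')): buffer="ftfgxaz" (len 7), cursors c1@1 c2@3, authorship 1.2....
After op 5 (delete): buffer="tgxaz" (len 5), cursors c1@0 c2@1, authorship .....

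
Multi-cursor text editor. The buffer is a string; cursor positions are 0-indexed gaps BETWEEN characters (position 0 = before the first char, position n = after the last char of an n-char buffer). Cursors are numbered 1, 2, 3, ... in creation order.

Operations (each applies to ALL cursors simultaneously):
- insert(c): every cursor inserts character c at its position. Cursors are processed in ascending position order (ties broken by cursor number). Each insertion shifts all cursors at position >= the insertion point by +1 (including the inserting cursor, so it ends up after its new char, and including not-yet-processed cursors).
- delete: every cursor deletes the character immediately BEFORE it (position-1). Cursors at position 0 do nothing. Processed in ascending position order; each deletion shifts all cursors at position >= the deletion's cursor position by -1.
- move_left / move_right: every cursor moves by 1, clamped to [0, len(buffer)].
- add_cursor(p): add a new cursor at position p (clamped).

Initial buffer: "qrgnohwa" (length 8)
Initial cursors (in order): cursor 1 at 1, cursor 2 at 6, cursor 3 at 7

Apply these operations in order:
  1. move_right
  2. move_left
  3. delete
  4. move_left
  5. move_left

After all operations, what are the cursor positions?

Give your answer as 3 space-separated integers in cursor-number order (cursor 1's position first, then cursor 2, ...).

Answer: 0 2 2

Derivation:
After op 1 (move_right): buffer="qrgnohwa" (len 8), cursors c1@2 c2@7 c3@8, authorship ........
After op 2 (move_left): buffer="qrgnohwa" (len 8), cursors c1@1 c2@6 c3@7, authorship ........
After op 3 (delete): buffer="rgnoa" (len 5), cursors c1@0 c2@4 c3@4, authorship .....
After op 4 (move_left): buffer="rgnoa" (len 5), cursors c1@0 c2@3 c3@3, authorship .....
After op 5 (move_left): buffer="rgnoa" (len 5), cursors c1@0 c2@2 c3@2, authorship .....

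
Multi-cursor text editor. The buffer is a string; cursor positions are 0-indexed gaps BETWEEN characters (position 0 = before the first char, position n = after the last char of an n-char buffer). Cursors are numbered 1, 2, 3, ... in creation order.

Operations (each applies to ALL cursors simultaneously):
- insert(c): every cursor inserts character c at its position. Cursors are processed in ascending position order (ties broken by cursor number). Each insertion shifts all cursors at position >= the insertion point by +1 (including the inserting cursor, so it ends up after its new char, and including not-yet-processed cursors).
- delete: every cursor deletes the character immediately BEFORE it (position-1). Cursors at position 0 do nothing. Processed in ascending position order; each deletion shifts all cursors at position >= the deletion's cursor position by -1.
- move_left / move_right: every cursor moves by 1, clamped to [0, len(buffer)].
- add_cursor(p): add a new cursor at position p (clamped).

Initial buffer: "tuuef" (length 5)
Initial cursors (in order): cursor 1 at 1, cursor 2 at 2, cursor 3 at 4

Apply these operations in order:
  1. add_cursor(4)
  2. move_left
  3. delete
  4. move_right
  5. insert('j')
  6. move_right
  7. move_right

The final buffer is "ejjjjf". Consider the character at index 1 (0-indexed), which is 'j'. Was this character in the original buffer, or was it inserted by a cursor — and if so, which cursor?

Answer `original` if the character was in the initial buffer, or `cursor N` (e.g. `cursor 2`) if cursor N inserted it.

After op 1 (add_cursor(4)): buffer="tuuef" (len 5), cursors c1@1 c2@2 c3@4 c4@4, authorship .....
After op 2 (move_left): buffer="tuuef" (len 5), cursors c1@0 c2@1 c3@3 c4@3, authorship .....
After op 3 (delete): buffer="ef" (len 2), cursors c1@0 c2@0 c3@0 c4@0, authorship ..
After op 4 (move_right): buffer="ef" (len 2), cursors c1@1 c2@1 c3@1 c4@1, authorship ..
After op 5 (insert('j')): buffer="ejjjjf" (len 6), cursors c1@5 c2@5 c3@5 c4@5, authorship .1234.
After op 6 (move_right): buffer="ejjjjf" (len 6), cursors c1@6 c2@6 c3@6 c4@6, authorship .1234.
After op 7 (move_right): buffer="ejjjjf" (len 6), cursors c1@6 c2@6 c3@6 c4@6, authorship .1234.
Authorship (.=original, N=cursor N): . 1 2 3 4 .
Index 1: author = 1

Answer: cursor 1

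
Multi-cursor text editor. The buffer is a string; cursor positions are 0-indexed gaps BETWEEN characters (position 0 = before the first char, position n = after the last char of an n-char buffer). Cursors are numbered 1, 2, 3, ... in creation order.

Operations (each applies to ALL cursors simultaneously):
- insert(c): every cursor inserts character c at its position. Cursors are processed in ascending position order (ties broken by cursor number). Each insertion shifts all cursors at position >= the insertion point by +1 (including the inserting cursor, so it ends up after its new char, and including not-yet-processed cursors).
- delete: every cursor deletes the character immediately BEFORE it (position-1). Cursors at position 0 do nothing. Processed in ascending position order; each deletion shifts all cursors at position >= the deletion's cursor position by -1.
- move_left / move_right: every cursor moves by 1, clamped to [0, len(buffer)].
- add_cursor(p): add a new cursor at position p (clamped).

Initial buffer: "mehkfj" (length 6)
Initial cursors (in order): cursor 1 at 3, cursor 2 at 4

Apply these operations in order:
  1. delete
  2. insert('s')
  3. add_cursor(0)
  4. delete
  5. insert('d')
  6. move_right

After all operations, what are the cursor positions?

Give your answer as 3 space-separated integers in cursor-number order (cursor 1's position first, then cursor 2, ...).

After op 1 (delete): buffer="mefj" (len 4), cursors c1@2 c2@2, authorship ....
After op 2 (insert('s')): buffer="messfj" (len 6), cursors c1@4 c2@4, authorship ..12..
After op 3 (add_cursor(0)): buffer="messfj" (len 6), cursors c3@0 c1@4 c2@4, authorship ..12..
After op 4 (delete): buffer="mefj" (len 4), cursors c3@0 c1@2 c2@2, authorship ....
After op 5 (insert('d')): buffer="dmeddfj" (len 7), cursors c3@1 c1@5 c2@5, authorship 3..12..
After op 6 (move_right): buffer="dmeddfj" (len 7), cursors c3@2 c1@6 c2@6, authorship 3..12..

Answer: 6 6 2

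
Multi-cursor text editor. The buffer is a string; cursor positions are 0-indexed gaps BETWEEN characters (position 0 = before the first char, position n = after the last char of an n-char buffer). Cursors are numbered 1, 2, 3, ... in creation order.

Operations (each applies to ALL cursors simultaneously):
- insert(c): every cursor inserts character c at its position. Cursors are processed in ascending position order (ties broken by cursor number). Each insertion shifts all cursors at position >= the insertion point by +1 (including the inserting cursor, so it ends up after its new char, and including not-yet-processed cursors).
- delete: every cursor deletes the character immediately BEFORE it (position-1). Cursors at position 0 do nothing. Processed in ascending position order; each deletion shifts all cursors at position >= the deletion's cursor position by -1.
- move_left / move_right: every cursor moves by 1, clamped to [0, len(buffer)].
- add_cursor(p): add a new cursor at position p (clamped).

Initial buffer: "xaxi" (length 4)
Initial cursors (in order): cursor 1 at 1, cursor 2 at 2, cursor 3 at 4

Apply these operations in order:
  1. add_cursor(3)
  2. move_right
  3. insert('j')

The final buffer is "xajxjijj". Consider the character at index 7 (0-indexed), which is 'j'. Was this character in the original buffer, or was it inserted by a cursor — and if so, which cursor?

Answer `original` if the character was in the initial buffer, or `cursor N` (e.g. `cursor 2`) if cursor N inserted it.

After op 1 (add_cursor(3)): buffer="xaxi" (len 4), cursors c1@1 c2@2 c4@3 c3@4, authorship ....
After op 2 (move_right): buffer="xaxi" (len 4), cursors c1@2 c2@3 c3@4 c4@4, authorship ....
After op 3 (insert('j')): buffer="xajxjijj" (len 8), cursors c1@3 c2@5 c3@8 c4@8, authorship ..1.2.34
Authorship (.=original, N=cursor N): . . 1 . 2 . 3 4
Index 7: author = 4

Answer: cursor 4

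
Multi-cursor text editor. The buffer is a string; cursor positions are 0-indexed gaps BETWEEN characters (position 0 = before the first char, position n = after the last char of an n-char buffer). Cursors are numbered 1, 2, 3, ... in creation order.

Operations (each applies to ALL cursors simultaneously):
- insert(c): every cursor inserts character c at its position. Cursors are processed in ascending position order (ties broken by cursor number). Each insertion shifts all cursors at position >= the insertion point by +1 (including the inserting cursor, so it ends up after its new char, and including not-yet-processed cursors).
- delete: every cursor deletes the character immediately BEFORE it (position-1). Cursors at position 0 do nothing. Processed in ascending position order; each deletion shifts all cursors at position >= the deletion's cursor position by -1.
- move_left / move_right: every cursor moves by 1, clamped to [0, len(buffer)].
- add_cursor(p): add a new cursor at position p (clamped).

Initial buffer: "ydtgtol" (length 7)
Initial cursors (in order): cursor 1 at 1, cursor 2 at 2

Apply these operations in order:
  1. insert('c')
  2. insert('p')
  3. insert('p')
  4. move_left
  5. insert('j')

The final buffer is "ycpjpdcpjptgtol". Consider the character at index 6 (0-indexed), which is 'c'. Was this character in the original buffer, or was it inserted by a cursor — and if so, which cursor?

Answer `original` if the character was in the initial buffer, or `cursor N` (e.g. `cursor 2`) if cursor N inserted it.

Answer: cursor 2

Derivation:
After op 1 (insert('c')): buffer="ycdctgtol" (len 9), cursors c1@2 c2@4, authorship .1.2.....
After op 2 (insert('p')): buffer="ycpdcptgtol" (len 11), cursors c1@3 c2@6, authorship .11.22.....
After op 3 (insert('p')): buffer="ycppdcpptgtol" (len 13), cursors c1@4 c2@8, authorship .111.222.....
After op 4 (move_left): buffer="ycppdcpptgtol" (len 13), cursors c1@3 c2@7, authorship .111.222.....
After op 5 (insert('j')): buffer="ycpjpdcpjptgtol" (len 15), cursors c1@4 c2@9, authorship .1111.2222.....
Authorship (.=original, N=cursor N): . 1 1 1 1 . 2 2 2 2 . . . . .
Index 6: author = 2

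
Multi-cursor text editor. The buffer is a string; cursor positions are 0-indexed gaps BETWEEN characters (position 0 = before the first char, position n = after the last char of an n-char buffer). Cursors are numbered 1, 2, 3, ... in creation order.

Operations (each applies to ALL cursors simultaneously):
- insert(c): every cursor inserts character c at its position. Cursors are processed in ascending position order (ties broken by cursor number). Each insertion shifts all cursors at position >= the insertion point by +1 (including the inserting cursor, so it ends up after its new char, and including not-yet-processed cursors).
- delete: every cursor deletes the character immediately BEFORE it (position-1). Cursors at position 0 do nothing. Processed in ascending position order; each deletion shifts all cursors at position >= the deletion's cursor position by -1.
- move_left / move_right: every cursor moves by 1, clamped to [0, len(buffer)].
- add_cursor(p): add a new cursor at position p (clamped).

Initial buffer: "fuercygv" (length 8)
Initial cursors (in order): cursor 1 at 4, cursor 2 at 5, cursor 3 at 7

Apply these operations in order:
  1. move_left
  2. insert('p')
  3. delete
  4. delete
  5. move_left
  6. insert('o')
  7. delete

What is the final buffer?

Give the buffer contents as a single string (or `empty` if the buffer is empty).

Answer: fucgv

Derivation:
After op 1 (move_left): buffer="fuercygv" (len 8), cursors c1@3 c2@4 c3@6, authorship ........
After op 2 (insert('p')): buffer="fueprpcypgv" (len 11), cursors c1@4 c2@6 c3@9, authorship ...1.2..3..
After op 3 (delete): buffer="fuercygv" (len 8), cursors c1@3 c2@4 c3@6, authorship ........
After op 4 (delete): buffer="fucgv" (len 5), cursors c1@2 c2@2 c3@3, authorship .....
After op 5 (move_left): buffer="fucgv" (len 5), cursors c1@1 c2@1 c3@2, authorship .....
After op 6 (insert('o')): buffer="foouocgv" (len 8), cursors c1@3 c2@3 c3@5, authorship .12.3...
After op 7 (delete): buffer="fucgv" (len 5), cursors c1@1 c2@1 c3@2, authorship .....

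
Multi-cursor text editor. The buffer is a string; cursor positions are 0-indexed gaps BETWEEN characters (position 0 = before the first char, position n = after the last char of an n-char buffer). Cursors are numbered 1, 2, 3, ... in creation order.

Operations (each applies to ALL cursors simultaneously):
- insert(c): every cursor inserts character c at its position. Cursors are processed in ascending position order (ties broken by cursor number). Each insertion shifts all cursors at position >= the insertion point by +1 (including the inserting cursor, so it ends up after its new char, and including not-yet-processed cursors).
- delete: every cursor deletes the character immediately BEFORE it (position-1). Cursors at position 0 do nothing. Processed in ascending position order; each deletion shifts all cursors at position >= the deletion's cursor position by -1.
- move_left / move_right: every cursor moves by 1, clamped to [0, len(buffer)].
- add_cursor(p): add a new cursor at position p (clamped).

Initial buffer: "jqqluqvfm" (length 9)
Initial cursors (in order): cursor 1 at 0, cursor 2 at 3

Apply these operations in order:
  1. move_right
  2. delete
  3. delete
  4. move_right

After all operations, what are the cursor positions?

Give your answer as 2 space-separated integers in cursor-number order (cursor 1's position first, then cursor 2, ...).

After op 1 (move_right): buffer="jqqluqvfm" (len 9), cursors c1@1 c2@4, authorship .........
After op 2 (delete): buffer="qquqvfm" (len 7), cursors c1@0 c2@2, authorship .......
After op 3 (delete): buffer="quqvfm" (len 6), cursors c1@0 c2@1, authorship ......
After op 4 (move_right): buffer="quqvfm" (len 6), cursors c1@1 c2@2, authorship ......

Answer: 1 2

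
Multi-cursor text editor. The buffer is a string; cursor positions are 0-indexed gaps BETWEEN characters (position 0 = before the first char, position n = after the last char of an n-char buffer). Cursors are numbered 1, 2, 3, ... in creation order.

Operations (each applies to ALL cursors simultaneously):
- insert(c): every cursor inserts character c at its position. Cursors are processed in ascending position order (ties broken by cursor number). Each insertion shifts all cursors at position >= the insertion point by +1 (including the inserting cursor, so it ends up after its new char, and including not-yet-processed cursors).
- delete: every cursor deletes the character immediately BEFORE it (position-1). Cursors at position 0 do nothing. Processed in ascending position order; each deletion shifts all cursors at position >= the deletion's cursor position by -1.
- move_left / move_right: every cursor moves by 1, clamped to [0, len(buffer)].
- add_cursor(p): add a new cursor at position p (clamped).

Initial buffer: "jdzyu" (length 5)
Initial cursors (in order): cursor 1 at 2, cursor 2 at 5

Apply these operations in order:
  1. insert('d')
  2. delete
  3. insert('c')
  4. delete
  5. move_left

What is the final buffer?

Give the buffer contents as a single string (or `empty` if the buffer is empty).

Answer: jdzyu

Derivation:
After op 1 (insert('d')): buffer="jddzyud" (len 7), cursors c1@3 c2@7, authorship ..1...2
After op 2 (delete): buffer="jdzyu" (len 5), cursors c1@2 c2@5, authorship .....
After op 3 (insert('c')): buffer="jdczyuc" (len 7), cursors c1@3 c2@7, authorship ..1...2
After op 4 (delete): buffer="jdzyu" (len 5), cursors c1@2 c2@5, authorship .....
After op 5 (move_left): buffer="jdzyu" (len 5), cursors c1@1 c2@4, authorship .....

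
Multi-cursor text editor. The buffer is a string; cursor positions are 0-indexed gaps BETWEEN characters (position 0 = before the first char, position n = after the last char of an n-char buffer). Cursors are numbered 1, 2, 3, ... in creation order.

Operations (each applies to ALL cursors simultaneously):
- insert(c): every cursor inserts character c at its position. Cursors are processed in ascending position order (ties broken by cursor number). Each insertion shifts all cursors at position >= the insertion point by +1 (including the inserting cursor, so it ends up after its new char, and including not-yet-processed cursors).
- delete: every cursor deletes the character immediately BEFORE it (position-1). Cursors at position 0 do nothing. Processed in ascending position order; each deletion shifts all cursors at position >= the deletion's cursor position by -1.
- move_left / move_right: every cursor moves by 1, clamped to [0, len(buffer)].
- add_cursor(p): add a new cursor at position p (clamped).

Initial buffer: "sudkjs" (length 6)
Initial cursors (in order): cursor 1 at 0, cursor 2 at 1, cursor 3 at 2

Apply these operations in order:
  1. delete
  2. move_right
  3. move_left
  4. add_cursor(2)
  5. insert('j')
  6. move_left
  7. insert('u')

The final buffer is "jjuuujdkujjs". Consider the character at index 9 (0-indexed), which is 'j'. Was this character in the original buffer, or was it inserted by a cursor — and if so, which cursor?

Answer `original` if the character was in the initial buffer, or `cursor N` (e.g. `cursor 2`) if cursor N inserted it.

Answer: cursor 4

Derivation:
After op 1 (delete): buffer="dkjs" (len 4), cursors c1@0 c2@0 c3@0, authorship ....
After op 2 (move_right): buffer="dkjs" (len 4), cursors c1@1 c2@1 c3@1, authorship ....
After op 3 (move_left): buffer="dkjs" (len 4), cursors c1@0 c2@0 c3@0, authorship ....
After op 4 (add_cursor(2)): buffer="dkjs" (len 4), cursors c1@0 c2@0 c3@0 c4@2, authorship ....
After op 5 (insert('j')): buffer="jjjdkjjs" (len 8), cursors c1@3 c2@3 c3@3 c4@6, authorship 123..4..
After op 6 (move_left): buffer="jjjdkjjs" (len 8), cursors c1@2 c2@2 c3@2 c4@5, authorship 123..4..
After op 7 (insert('u')): buffer="jjuuujdkujjs" (len 12), cursors c1@5 c2@5 c3@5 c4@9, authorship 121233..44..
Authorship (.=original, N=cursor N): 1 2 1 2 3 3 . . 4 4 . .
Index 9: author = 4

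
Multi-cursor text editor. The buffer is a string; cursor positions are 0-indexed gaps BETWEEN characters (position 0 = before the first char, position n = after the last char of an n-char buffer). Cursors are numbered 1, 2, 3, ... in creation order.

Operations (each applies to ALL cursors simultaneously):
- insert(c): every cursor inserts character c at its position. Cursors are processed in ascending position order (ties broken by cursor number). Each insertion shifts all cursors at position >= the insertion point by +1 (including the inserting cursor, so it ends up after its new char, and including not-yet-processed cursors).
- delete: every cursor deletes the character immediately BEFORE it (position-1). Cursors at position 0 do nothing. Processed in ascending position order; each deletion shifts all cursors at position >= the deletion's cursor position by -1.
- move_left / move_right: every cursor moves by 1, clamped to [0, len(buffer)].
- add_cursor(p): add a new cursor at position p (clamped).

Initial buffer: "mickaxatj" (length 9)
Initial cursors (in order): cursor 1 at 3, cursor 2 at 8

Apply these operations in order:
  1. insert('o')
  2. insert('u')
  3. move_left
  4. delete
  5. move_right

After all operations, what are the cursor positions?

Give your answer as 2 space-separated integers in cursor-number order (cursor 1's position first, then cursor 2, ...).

Answer: 4 10

Derivation:
After op 1 (insert('o')): buffer="micokaxatoj" (len 11), cursors c1@4 c2@10, authorship ...1.....2.
After op 2 (insert('u')): buffer="micoukaxatouj" (len 13), cursors c1@5 c2@12, authorship ...11.....22.
After op 3 (move_left): buffer="micoukaxatouj" (len 13), cursors c1@4 c2@11, authorship ...11.....22.
After op 4 (delete): buffer="micukaxatuj" (len 11), cursors c1@3 c2@9, authorship ...1.....2.
After op 5 (move_right): buffer="micukaxatuj" (len 11), cursors c1@4 c2@10, authorship ...1.....2.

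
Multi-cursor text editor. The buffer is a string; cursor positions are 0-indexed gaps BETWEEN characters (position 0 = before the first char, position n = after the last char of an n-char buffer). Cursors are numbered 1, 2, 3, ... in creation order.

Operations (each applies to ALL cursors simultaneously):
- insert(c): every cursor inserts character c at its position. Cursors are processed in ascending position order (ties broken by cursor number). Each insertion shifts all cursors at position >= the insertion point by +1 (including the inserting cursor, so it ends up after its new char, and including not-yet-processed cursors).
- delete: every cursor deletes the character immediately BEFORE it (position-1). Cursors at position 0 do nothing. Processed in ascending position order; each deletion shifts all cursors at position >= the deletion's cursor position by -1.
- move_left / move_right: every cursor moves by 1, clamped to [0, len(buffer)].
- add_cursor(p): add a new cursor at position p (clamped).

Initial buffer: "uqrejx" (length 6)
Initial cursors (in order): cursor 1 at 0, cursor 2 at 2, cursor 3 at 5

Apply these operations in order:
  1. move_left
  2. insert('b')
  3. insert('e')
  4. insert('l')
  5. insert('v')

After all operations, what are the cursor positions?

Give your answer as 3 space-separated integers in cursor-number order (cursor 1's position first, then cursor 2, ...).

Answer: 4 9 16

Derivation:
After op 1 (move_left): buffer="uqrejx" (len 6), cursors c1@0 c2@1 c3@4, authorship ......
After op 2 (insert('b')): buffer="bubqrebjx" (len 9), cursors c1@1 c2@3 c3@7, authorship 1.2...3..
After op 3 (insert('e')): buffer="beubeqrebejx" (len 12), cursors c1@2 c2@5 c3@10, authorship 11.22...33..
After op 4 (insert('l')): buffer="belubelqrebeljx" (len 15), cursors c1@3 c2@7 c3@13, authorship 111.222...333..
After op 5 (insert('v')): buffer="belvubelvqrebelvjx" (len 18), cursors c1@4 c2@9 c3@16, authorship 1111.2222...3333..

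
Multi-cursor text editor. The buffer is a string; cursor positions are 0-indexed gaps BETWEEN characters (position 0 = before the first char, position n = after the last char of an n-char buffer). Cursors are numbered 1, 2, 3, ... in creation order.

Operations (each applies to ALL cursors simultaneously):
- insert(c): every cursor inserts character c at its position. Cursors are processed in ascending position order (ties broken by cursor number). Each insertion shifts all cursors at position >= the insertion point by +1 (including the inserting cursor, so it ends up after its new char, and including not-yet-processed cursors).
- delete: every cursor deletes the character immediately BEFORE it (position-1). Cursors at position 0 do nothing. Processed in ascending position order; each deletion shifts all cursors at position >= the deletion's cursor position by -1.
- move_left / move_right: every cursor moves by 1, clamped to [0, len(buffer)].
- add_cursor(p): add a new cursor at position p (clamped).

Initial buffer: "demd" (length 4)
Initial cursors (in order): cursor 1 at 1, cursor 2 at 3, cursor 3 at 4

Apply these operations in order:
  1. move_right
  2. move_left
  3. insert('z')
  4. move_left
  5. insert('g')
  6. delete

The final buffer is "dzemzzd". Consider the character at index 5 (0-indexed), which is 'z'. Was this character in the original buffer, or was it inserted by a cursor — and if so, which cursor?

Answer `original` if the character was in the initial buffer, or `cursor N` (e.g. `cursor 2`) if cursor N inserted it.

Answer: cursor 3

Derivation:
After op 1 (move_right): buffer="demd" (len 4), cursors c1@2 c2@4 c3@4, authorship ....
After op 2 (move_left): buffer="demd" (len 4), cursors c1@1 c2@3 c3@3, authorship ....
After op 3 (insert('z')): buffer="dzemzzd" (len 7), cursors c1@2 c2@6 c3@6, authorship .1..23.
After op 4 (move_left): buffer="dzemzzd" (len 7), cursors c1@1 c2@5 c3@5, authorship .1..23.
After op 5 (insert('g')): buffer="dgzemzggzd" (len 10), cursors c1@2 c2@8 c3@8, authorship .11..2233.
After op 6 (delete): buffer="dzemzzd" (len 7), cursors c1@1 c2@5 c3@5, authorship .1..23.
Authorship (.=original, N=cursor N): . 1 . . 2 3 .
Index 5: author = 3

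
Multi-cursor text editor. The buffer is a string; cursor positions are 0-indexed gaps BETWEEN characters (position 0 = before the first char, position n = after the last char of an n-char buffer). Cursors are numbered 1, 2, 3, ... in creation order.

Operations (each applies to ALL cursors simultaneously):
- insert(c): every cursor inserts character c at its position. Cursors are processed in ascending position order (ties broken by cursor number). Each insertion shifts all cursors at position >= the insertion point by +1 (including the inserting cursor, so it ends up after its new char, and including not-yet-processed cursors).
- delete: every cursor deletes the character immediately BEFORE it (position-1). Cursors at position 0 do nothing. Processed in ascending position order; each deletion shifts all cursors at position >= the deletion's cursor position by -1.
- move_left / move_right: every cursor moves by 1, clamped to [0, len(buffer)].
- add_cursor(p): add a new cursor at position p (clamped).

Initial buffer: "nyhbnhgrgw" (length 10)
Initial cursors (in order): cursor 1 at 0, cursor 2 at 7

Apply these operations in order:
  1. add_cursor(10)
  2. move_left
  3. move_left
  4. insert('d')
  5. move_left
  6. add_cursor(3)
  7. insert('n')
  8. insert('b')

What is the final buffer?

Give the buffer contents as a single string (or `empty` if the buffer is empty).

After op 1 (add_cursor(10)): buffer="nyhbnhgrgw" (len 10), cursors c1@0 c2@7 c3@10, authorship ..........
After op 2 (move_left): buffer="nyhbnhgrgw" (len 10), cursors c1@0 c2@6 c3@9, authorship ..........
After op 3 (move_left): buffer="nyhbnhgrgw" (len 10), cursors c1@0 c2@5 c3@8, authorship ..........
After op 4 (insert('d')): buffer="dnyhbndhgrdgw" (len 13), cursors c1@1 c2@7 c3@11, authorship 1.....2...3..
After op 5 (move_left): buffer="dnyhbndhgrdgw" (len 13), cursors c1@0 c2@6 c3@10, authorship 1.....2...3..
After op 6 (add_cursor(3)): buffer="dnyhbndhgrdgw" (len 13), cursors c1@0 c4@3 c2@6 c3@10, authorship 1.....2...3..
After op 7 (insert('n')): buffer="ndnynhbnndhgrndgw" (len 17), cursors c1@1 c4@5 c2@9 c3@14, authorship 11..4...22...33..
After op 8 (insert('b')): buffer="nbdnynbhbnnbdhgrnbdgw" (len 21), cursors c1@2 c4@7 c2@12 c3@18, authorship 111..44...222...333..

Answer: nbdnynbhbnnbdhgrnbdgw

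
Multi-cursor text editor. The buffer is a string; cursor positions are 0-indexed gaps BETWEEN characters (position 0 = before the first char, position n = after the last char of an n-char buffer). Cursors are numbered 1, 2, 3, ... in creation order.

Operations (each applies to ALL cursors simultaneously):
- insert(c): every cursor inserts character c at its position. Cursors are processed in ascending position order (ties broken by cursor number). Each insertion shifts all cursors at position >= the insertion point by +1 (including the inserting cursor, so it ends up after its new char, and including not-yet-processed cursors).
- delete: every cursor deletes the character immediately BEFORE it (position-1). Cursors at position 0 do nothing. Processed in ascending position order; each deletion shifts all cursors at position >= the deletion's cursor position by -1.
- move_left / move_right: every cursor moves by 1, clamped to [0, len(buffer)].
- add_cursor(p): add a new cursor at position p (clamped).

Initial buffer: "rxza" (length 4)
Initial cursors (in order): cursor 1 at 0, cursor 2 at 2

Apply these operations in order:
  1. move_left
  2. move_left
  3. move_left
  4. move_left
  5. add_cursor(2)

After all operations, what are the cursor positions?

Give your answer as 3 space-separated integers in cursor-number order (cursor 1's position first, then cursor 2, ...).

Answer: 0 0 2

Derivation:
After op 1 (move_left): buffer="rxza" (len 4), cursors c1@0 c2@1, authorship ....
After op 2 (move_left): buffer="rxza" (len 4), cursors c1@0 c2@0, authorship ....
After op 3 (move_left): buffer="rxza" (len 4), cursors c1@0 c2@0, authorship ....
After op 4 (move_left): buffer="rxza" (len 4), cursors c1@0 c2@0, authorship ....
After op 5 (add_cursor(2)): buffer="rxza" (len 4), cursors c1@0 c2@0 c3@2, authorship ....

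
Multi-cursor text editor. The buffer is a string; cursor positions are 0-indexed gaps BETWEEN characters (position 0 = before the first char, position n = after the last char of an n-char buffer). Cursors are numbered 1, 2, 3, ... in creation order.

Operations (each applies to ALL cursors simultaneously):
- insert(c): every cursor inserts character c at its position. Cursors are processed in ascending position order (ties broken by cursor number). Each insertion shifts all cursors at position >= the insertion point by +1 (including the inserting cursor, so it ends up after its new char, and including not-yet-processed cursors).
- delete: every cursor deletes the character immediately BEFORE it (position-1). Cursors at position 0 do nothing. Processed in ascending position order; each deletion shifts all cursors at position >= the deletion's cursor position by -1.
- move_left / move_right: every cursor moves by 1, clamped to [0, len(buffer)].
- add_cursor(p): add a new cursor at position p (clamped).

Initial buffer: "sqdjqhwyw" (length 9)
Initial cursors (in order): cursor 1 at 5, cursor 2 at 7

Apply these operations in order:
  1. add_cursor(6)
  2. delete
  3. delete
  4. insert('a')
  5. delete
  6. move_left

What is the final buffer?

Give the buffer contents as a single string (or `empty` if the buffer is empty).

Answer: syw

Derivation:
After op 1 (add_cursor(6)): buffer="sqdjqhwyw" (len 9), cursors c1@5 c3@6 c2@7, authorship .........
After op 2 (delete): buffer="sqdjyw" (len 6), cursors c1@4 c2@4 c3@4, authorship ......
After op 3 (delete): buffer="syw" (len 3), cursors c1@1 c2@1 c3@1, authorship ...
After op 4 (insert('a')): buffer="saaayw" (len 6), cursors c1@4 c2@4 c3@4, authorship .123..
After op 5 (delete): buffer="syw" (len 3), cursors c1@1 c2@1 c3@1, authorship ...
After op 6 (move_left): buffer="syw" (len 3), cursors c1@0 c2@0 c3@0, authorship ...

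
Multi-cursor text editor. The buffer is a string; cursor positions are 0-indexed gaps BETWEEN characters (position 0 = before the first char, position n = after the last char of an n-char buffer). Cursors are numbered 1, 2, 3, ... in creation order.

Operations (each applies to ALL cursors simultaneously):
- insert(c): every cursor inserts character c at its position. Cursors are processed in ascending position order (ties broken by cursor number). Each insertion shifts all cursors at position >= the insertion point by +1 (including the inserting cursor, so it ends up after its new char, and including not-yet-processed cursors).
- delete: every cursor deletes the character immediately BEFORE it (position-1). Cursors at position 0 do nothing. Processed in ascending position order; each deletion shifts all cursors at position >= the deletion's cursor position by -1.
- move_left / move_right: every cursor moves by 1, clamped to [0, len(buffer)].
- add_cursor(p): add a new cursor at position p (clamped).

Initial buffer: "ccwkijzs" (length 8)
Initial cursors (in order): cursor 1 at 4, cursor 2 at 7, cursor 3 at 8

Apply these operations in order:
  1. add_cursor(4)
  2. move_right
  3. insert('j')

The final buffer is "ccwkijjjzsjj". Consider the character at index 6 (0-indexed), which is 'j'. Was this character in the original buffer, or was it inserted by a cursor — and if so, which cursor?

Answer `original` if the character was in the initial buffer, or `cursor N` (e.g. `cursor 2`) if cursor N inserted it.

After op 1 (add_cursor(4)): buffer="ccwkijzs" (len 8), cursors c1@4 c4@4 c2@7 c3@8, authorship ........
After op 2 (move_right): buffer="ccwkijzs" (len 8), cursors c1@5 c4@5 c2@8 c3@8, authorship ........
After op 3 (insert('j')): buffer="ccwkijjjzsjj" (len 12), cursors c1@7 c4@7 c2@12 c3@12, authorship .....14...23
Authorship (.=original, N=cursor N): . . . . . 1 4 . . . 2 3
Index 6: author = 4

Answer: cursor 4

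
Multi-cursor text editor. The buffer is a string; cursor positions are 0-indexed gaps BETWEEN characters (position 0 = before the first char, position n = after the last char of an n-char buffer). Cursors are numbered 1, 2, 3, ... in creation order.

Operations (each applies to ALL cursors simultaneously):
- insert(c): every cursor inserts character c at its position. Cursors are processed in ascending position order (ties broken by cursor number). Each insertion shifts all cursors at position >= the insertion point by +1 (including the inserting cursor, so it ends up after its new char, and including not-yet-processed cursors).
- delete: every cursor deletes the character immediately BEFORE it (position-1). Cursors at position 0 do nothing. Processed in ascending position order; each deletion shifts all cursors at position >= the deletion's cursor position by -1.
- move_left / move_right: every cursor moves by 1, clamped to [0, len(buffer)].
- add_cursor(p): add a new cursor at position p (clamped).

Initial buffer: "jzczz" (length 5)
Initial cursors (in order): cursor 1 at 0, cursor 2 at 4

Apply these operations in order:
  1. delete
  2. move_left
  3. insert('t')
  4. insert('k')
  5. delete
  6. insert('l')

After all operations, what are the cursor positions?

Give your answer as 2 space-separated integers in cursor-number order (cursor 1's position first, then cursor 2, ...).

Answer: 2 6

Derivation:
After op 1 (delete): buffer="jzcz" (len 4), cursors c1@0 c2@3, authorship ....
After op 2 (move_left): buffer="jzcz" (len 4), cursors c1@0 c2@2, authorship ....
After op 3 (insert('t')): buffer="tjztcz" (len 6), cursors c1@1 c2@4, authorship 1..2..
After op 4 (insert('k')): buffer="tkjztkcz" (len 8), cursors c1@2 c2@6, authorship 11..22..
After op 5 (delete): buffer="tjztcz" (len 6), cursors c1@1 c2@4, authorship 1..2..
After op 6 (insert('l')): buffer="tljztlcz" (len 8), cursors c1@2 c2@6, authorship 11..22..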